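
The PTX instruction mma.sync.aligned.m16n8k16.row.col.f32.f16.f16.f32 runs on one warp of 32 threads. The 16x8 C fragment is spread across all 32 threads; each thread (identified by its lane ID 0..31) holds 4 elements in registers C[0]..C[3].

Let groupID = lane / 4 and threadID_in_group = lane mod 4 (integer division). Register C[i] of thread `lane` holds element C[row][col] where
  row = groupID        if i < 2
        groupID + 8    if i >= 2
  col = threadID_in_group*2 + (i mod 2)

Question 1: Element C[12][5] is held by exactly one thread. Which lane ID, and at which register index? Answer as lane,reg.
18,3

r=12→G=4,rhi=1  c=5→T=2,p=1
L=4*4+2=18  i=1*2+1=3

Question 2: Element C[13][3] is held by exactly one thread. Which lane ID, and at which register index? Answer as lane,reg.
r=13⇒gr=5,Rb=1  c=3⇒th=1,odd=1
L=5*4+1=21  i=1*2+1=3

21,3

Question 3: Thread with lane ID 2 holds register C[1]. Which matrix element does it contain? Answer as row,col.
lane 2: gr=0 (2/4), th=2 (2%4)
i=1: r=0+0=0, c=2*2+1=5

0,5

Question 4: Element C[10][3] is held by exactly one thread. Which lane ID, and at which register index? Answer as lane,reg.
9,3

r:10=>grp=2,rB=1  c:3=>tig=1,lo=1
L=2*4+1=9  i=1*2+1=3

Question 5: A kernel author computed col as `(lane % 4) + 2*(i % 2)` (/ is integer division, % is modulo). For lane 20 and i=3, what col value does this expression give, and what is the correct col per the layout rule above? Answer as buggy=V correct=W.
`(lane % 4) + 2*(i % 2)`[20,3]->2
L=20->gid=20>>2=5, tid=20&3=0
[3]->row 5+8=13  col 0·2+1=1
col: 2 vs 1

buggy=2 correct=1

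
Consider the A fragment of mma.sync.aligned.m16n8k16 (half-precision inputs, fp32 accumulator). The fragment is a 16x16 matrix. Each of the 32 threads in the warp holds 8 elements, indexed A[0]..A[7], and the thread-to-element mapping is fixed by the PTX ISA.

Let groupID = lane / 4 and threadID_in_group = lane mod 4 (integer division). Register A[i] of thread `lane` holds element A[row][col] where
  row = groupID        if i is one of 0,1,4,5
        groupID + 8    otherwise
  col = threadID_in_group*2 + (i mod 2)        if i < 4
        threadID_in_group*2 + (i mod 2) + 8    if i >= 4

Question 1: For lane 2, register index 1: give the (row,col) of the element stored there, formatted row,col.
0,5

L=2→G=2>>2=0, T=2&3=2
[1]→row 0+0=0  col 2·2+1+0=5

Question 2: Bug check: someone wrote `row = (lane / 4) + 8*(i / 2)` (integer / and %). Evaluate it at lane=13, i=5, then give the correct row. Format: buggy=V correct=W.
buggy=19 correct=3

`(lane / 4) + 8*(i / 2)`[13,5]->19
lane 13: gid=3 (13/4), tid=1 (13%4)
i=5: r=3+0=3, c=1*2+1+8=11
row: 19 vs 3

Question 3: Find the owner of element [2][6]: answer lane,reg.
r: 2->gid=2,r8=0  c: 6->c8=0,tid=3,i&1=0
L=2*4+3=11  i=0*4+0*2+0=0

11,0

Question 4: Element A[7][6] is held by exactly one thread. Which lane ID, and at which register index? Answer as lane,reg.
31,0

r=7->g=7,rb=0  c=6->cb=0,t=3,b0=0
L=7*4+3=31  i=0*4+0*2+0=0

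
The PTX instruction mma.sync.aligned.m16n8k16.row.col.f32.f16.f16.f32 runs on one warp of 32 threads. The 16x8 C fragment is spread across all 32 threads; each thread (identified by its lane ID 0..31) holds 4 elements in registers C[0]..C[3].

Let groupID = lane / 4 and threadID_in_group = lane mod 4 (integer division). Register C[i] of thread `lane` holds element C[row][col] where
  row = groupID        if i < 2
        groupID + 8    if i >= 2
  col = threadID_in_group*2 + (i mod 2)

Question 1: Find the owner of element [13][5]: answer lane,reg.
r:13=>grp=5,rB=1  c:5=>tig=2,lo=1
L=5*4+2=22  i=1*2+1=3

22,3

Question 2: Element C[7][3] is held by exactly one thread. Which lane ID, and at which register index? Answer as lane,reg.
r: 7->gid=7,r8=0  c: 3->tid=1,i&1=1
L=7*4+1=29  i=0*2+1=1

29,1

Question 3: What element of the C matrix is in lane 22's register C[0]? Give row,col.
5,4

lane 22: gid=5 (22/4), tid=2 (22%4)
i=0: r=5+0=5, c=2*2+0=4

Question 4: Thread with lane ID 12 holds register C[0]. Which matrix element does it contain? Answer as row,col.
3,0

lane 12->12/4=3, 12 mod 4=0
i=0  r:3+0->3  c:2·0+0->0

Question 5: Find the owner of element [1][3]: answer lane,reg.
r=1->g=1,rb=0  c=3->t=1,b0=1
L=1*4+1=5  i=0*2+1=1

5,1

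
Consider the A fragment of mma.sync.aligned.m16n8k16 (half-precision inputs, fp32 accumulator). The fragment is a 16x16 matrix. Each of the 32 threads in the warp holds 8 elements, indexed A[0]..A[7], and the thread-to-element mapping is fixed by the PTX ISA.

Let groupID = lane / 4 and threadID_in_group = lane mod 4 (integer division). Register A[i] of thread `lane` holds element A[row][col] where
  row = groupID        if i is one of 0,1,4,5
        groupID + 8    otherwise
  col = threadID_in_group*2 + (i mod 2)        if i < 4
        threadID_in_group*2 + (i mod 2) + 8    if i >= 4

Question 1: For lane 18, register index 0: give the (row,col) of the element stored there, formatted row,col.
4,4

lane 18: grp=4 (18/4), tig=2 (18%4)
i=0: r=4+0=4, c=2*2+0+0=4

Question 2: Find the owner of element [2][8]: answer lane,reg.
r=2->g=2,rb=0  c=8->cb=1,t=0,b0=0
L=2*4+0=8  i=1*4+0*2+0=4

8,4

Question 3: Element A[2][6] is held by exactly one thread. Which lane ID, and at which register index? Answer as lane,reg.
r=2->g=2,rb=0  c=6->cb=0,t=3,b0=0
L=2*4+3=11  i=0*4+0*2+0=0

11,0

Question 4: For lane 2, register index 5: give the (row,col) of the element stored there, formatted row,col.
0,13

lane 2->2/4=0, 2 mod 4=2
i=5  r:0+0->0  c:2·2+1+8->13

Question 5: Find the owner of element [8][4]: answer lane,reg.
2,2

r=8→G=0,rhi=1  c=4→chi=0,T=2,p=0
L=0*4+2=2  i=0*4+1*2+0=2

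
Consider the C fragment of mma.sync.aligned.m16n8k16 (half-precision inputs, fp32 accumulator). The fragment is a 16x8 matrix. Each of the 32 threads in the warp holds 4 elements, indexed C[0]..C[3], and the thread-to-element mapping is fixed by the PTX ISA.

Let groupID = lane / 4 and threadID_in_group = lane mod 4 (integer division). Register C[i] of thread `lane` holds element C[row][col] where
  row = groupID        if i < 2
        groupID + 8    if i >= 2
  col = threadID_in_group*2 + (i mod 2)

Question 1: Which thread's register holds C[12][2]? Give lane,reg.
17,2

r:12=>grp=4,rB=1  c:2=>tig=1,lo=0
L=4*4+1=17  i=1*2+0=2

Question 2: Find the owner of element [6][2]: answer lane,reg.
r:6=>grp=6,rB=0  c:2=>tig=1,lo=0
L=6*4+1=25  i=0*2+0=0

25,0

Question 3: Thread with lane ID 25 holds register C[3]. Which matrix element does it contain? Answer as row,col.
lane 25=>25/4=6, 25 mod 4=1
i=3  r:6+8=>14  c:2·1+1=>3

14,3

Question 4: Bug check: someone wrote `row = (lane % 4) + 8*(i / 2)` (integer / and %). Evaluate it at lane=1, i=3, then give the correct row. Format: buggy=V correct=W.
buggy=9 correct=8

`(lane % 4) + 8*(i / 2)`[1,3]=>9
1: grp=0,tig=1
[3] (0+8,1*2+1) = (8,3)
row: 9 vs 8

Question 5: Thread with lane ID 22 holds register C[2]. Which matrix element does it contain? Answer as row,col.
13,4

L=22=>grp=22>>2=5, tig=22&3=2
[2]=>row 5+8=13  col 2·2+0=4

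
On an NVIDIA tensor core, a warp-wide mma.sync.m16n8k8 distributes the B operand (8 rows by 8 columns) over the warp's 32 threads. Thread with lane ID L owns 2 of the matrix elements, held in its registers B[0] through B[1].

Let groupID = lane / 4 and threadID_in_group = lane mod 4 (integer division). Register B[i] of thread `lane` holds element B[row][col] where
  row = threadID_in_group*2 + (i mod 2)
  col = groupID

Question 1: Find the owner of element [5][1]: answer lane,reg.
c=1⇒gr=1  r=5⇒th=2,odd=1
L=1*4+2=6  i=1=1

6,1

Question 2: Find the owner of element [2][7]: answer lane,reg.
c: 7->gid=7  r: 2->tid=1,i&1=0
L=7*4+1=29  i=0=0

29,0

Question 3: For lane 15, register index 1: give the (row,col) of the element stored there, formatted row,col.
15: grp=3,tig=3
[1] (3*2+1,3) = (7,3)

7,3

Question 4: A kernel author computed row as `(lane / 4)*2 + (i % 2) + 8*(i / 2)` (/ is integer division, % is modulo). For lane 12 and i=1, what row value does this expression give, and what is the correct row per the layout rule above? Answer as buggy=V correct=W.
buggy=7 correct=1

`(lane / 4)*2 + (i % 2) + 8*(i / 2)`[12,1]=>7
lane 12=>12/4=3, 12 mod 4=0
i=1  r:2·0+1=>1  c:3
row: 7 vs 1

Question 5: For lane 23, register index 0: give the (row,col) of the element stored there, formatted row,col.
L=23⇒gr=23>>2=5, th=23&3=3
[0]⇒row 3·2+0=6  col gr=5

6,5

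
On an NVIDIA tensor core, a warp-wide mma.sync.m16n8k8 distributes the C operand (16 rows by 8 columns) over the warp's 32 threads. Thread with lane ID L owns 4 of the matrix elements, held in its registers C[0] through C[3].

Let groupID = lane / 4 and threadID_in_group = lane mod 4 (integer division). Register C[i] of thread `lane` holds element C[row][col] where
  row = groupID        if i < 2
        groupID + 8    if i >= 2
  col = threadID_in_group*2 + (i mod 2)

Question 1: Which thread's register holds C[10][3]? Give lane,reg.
9,3

r: 10->gid=2,r8=1  c: 3->tid=1,i&1=1
L=2*4+1=9  i=1*2+1=3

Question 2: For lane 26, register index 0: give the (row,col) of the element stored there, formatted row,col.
L=26⇒gr=26>>2=6, th=26&3=2
[0]⇒row 6+0=6  col 2·2+0=4

6,4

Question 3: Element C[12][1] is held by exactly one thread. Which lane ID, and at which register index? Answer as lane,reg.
r=12⇒gr=4,Rb=1  c=1⇒th=0,odd=1
L=4*4+0=16  i=1*2+1=3

16,3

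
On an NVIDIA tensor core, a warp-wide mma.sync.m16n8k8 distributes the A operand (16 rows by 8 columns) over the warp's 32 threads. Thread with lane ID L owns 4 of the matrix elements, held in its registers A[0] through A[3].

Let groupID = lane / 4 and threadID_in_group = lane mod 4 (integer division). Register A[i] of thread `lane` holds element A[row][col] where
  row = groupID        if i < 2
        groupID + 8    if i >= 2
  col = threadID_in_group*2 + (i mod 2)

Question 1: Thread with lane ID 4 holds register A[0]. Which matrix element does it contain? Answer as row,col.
4: gr=1,th=0
[0] (1+0,0*2+0) = (1,0)

1,0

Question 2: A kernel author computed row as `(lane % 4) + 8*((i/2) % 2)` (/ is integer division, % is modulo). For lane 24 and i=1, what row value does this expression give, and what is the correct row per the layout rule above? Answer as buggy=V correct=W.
buggy=0 correct=6

`(lane % 4) + 8*((i/2) % 2)`[24,1]⇒0
lane 24: gr=6 (24/4), th=0 (24%4)
i=1: r=6+0=6, c=0*2+1=1
row: 0 vs 6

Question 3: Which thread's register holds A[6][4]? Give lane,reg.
r:6=>grp=6,rB=0  c:4=>tig=2,lo=0
L=6*4+2=26  i=0*2+0=0

26,0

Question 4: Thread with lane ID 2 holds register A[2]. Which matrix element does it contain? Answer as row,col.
8,4

lane 2: gid=0 (2/4), tid=2 (2%4)
i=2: r=0+8=8, c=2*2+0=4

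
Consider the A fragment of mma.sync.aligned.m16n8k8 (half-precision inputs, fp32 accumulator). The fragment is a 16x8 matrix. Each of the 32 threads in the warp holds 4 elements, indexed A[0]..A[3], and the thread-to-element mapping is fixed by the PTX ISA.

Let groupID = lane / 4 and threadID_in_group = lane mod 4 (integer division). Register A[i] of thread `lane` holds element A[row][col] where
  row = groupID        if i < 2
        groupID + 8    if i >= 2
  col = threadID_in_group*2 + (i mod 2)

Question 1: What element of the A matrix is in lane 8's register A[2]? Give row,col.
L=8⇒gr=8>>2=2, th=8&3=0
[2]⇒row 2+8=10  col 0·2+0=0

10,0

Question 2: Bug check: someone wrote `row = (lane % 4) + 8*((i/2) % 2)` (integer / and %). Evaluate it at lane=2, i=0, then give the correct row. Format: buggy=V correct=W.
buggy=2 correct=0

`(lane % 4) + 8*((i/2) % 2)`[2,0]=>2
L=2=>grp=2>>2=0, tig=2&3=2
[0]=>row 0+0=0  col 2·2+0=4
row: 2 vs 0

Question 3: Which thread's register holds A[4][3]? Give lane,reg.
r=4->g=4,rb=0  c=3->t=1,b0=1
L=4*4+1=17  i=0*2+1=1

17,1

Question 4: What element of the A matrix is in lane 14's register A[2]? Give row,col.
lane 14→14/4=3, 14 mod 4=2
i=2  r:3+8→11  c:2·2+0→4

11,4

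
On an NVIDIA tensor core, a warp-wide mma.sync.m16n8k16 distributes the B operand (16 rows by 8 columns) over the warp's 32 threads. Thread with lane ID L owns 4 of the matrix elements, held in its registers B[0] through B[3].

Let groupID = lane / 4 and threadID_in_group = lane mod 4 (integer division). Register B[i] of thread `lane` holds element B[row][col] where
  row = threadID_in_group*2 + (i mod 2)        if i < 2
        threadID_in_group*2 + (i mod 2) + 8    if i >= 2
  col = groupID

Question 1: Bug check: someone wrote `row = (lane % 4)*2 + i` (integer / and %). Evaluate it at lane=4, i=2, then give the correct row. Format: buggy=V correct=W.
`(lane % 4)*2 + i`[4,2]->2
lane 4->4/4=1, 4 mod 4=0
i=2  r:2·0+0+8->8  c:1
row: 2 vs 8

buggy=2 correct=8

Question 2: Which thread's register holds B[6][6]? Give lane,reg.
27,0

c=6->g=6  r=6->rb=0,t=3,b0=0
L=6*4+3=27  i=0*2+0=0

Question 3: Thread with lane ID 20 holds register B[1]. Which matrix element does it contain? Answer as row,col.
1,5

lane 20⇒20/4=5, 20 mod 4=0
i=1  r:2·0+1+0⇒1  c:5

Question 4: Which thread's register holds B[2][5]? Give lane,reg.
c=5⇒gr=5  r=2⇒Rb=0,th=1,odd=0
L=5*4+1=21  i=0*2+0=0

21,0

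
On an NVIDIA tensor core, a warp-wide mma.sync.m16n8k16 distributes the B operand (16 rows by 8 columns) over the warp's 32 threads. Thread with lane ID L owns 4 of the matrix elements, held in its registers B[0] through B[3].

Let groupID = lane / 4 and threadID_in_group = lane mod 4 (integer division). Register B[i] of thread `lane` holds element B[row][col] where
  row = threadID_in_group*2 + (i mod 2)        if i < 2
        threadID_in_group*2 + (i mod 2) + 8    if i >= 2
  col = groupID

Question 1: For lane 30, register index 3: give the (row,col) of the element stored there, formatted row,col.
13,7

L=30⇒gr=30>>2=7, th=30&3=2
[3]⇒row 2·2+1+8=13  col gr=7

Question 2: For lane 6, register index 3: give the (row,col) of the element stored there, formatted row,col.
lane 6: gid=1 (6/4), tid=2 (6%4)
i=3: r=2*2+1+8=13, c=gid=1

13,1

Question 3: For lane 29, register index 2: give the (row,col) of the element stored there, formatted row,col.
L=29→G=29>>2=7, T=29&3=1
[2]→row 1·2+0+8=10  col G=7

10,7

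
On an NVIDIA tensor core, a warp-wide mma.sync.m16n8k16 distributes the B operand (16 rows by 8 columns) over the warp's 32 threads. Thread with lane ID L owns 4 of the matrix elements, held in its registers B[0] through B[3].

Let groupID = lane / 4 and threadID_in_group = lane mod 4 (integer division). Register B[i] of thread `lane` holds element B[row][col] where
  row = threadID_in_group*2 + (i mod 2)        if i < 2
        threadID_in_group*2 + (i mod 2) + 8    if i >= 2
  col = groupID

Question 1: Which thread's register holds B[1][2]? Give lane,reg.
8,1

c=2→G=2  r=1→rhi=0,T=0,p=1
L=2*4+0=8  i=0*2+1=1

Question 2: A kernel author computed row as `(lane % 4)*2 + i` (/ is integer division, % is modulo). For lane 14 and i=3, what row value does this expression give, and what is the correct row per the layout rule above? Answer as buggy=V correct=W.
buggy=7 correct=13

`(lane % 4)*2 + i`[14,3]⇒7
14: gr=3,th=2
[3] (2*2+1+8,3) = (13,3)
row: 7 vs 13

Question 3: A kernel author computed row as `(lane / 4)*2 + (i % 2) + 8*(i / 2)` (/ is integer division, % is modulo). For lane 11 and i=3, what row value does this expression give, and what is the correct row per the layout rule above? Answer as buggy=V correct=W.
`(lane / 4)*2 + (i % 2) + 8*(i / 2)`[11,3]⇒13
lane 11⇒11/4=2, 11 mod 4=3
i=3  r:2·3+1+8⇒15  c:2
row: 13 vs 15

buggy=13 correct=15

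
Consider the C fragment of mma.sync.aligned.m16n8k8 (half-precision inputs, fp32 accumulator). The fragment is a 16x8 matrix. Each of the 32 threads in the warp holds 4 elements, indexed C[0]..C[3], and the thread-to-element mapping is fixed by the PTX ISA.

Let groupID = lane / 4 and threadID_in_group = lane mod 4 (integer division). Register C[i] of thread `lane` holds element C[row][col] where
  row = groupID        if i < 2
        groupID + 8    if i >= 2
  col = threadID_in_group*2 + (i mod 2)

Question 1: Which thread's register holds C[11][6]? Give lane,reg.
15,2

r=11⇒gr=3,Rb=1  c=6⇒th=3,odd=0
L=3*4+3=15  i=1*2+0=2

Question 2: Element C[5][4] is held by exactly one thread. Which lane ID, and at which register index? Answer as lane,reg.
22,0

r:5=>grp=5,rB=0  c:4=>tig=2,lo=0
L=5*4+2=22  i=0*2+0=0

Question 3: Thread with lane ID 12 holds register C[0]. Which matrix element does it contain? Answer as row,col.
lane 12=>12/4=3, 12 mod 4=0
i=0  r:3+0=>3  c:2·0+0=>0

3,0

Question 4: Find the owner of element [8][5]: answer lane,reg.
r:8=>grp=0,rB=1  c:5=>tig=2,lo=1
L=0*4+2=2  i=1*2+1=3

2,3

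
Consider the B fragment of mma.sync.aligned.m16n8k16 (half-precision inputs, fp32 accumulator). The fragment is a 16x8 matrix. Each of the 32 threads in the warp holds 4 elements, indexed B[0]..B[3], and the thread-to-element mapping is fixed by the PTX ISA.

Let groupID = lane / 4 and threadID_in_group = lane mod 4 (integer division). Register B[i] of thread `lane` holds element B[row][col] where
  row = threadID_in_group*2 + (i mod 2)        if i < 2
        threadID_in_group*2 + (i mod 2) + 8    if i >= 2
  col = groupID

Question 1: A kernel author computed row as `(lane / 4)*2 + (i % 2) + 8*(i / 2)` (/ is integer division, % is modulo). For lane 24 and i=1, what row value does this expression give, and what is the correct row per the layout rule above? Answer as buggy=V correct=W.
`(lane / 4)*2 + (i % 2) + 8*(i / 2)`[24,1]->13
lane 24->24/4=6, 24 mod 4=0
i=1  r:2·0+1+0->1  c:6
row: 13 vs 1

buggy=13 correct=1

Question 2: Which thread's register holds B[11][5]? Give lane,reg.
21,3

c=5->g=5  r=11->rb=1,t=1,b0=1
L=5*4+1=21  i=1*2+1=3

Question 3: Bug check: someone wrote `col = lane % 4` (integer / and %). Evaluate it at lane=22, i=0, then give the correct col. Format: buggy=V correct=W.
buggy=2 correct=5

`lane % 4`[22,0]->2
22: gid=5,tid=2
[0] (2*2+0+0,5) = (4,5)
col: 2 vs 5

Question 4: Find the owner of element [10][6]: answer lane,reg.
c=6→G=6  r=10→rhi=1,T=1,p=0
L=6*4+1=25  i=1*2+0=2

25,2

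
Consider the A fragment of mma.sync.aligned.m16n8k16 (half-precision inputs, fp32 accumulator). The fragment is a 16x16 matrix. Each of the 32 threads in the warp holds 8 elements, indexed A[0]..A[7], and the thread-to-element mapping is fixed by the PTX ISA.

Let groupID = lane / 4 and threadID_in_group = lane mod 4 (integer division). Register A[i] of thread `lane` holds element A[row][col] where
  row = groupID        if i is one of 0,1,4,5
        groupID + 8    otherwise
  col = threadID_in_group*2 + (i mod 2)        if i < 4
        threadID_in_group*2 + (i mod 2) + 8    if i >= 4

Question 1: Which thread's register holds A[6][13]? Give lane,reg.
26,5

r=6->g=6,rb=0  c=13->cb=1,t=2,b0=1
L=6*4+2=26  i=1*4+0*2+1=5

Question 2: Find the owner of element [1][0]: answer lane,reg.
4,0

r=1⇒gr=1,Rb=0  c=0⇒Cb=0,th=0,odd=0
L=1*4+0=4  i=0*4+0*2+0=0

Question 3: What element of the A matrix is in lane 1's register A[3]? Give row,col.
8,3

lane 1→1/4=0, 1 mod 4=1
i=3  r:0+8→8  c:2·1+1+0→3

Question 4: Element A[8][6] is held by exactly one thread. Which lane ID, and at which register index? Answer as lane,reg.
3,2

r=8→G=0,rhi=1  c=6→chi=0,T=3,p=0
L=0*4+3=3  i=0*4+1*2+0=2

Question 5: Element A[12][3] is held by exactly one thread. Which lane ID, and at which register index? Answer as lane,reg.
r=12⇒gr=4,Rb=1  c=3⇒Cb=0,th=1,odd=1
L=4*4+1=17  i=0*4+1*2+1=3

17,3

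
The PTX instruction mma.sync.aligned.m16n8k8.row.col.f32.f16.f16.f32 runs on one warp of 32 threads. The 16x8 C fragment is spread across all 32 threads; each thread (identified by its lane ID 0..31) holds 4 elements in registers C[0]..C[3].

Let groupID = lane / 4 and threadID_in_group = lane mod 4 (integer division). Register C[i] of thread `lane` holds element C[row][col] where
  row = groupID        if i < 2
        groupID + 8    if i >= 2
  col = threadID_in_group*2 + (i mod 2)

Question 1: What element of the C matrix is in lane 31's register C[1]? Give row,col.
lane 31=>31/4=7, 31 mod 4=3
i=1  r:7+0=>7  c:2·3+1=>7

7,7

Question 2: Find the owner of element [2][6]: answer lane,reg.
r=2⇒gr=2,Rb=0  c=6⇒th=3,odd=0
L=2*4+3=11  i=0*2+0=0

11,0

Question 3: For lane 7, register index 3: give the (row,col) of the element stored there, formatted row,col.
lane 7: gid=1 (7/4), tid=3 (7%4)
i=3: r=1+8=9, c=3*2+1=7

9,7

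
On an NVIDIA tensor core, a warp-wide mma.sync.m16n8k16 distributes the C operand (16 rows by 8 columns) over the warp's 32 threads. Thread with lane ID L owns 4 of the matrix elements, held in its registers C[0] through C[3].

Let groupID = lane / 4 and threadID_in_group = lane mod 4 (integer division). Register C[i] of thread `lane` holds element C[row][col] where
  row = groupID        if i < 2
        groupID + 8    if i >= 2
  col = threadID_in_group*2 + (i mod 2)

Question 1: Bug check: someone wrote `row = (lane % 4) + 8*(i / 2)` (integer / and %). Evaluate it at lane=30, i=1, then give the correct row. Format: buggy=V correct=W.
`(lane % 4) + 8*(i / 2)`[30,1]->2
lane 30: g=7 (30/4), t=2 (30%4)
i=1: r=7+0=7, c=2*2+1=5
row: 2 vs 7

buggy=2 correct=7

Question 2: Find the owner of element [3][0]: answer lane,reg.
12,0

r=3→G=3,rhi=0  c=0→T=0,p=0
L=3*4+0=12  i=0*2+0=0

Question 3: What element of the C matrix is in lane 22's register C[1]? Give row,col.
L=22->gid=22>>2=5, tid=22&3=2
[1]->row 5+0=5  col 2·2+1=5

5,5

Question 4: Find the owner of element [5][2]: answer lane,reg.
21,0

r=5->g=5,rb=0  c=2->t=1,b0=0
L=5*4+1=21  i=0*2+0=0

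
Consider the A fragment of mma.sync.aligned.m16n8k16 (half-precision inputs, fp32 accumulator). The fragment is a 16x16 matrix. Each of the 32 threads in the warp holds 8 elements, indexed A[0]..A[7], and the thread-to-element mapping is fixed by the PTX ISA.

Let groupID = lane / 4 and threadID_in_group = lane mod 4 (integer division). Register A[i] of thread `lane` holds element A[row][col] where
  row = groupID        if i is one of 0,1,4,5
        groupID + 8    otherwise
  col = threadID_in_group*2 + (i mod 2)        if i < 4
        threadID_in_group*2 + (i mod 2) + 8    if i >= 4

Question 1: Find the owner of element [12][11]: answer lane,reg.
17,7

r: 12->gid=4,r8=1  c: 11->c8=1,tid=1,i&1=1
L=4*4+1=17  i=1*4+1*2+1=7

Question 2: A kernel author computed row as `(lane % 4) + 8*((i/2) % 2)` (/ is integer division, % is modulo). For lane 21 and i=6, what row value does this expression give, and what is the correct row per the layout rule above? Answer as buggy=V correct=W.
`(lane % 4) + 8*((i/2) % 2)`[21,6]->9
lane 21: gid=5 (21/4), tid=1 (21%4)
i=6: r=5+8=13, c=1*2+0+8=10
row: 9 vs 13

buggy=9 correct=13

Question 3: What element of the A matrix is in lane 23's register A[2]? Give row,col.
13,6

lane 23: gid=5 (23/4), tid=3 (23%4)
i=2: r=5+8=13, c=3*2+0+0=6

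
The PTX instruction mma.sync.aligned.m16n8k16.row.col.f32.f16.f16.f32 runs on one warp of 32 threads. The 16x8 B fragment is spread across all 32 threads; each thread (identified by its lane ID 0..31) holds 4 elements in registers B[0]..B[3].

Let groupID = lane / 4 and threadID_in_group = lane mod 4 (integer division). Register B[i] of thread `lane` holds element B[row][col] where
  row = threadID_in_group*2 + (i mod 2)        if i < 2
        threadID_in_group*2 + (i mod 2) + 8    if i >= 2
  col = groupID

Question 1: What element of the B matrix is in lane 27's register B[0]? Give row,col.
6,6

27: G=6,T=3
[0] (3*2+0+0,6) = (6,6)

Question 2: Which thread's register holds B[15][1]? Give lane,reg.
7,3

c=1->g=1  r=15->rb=1,t=3,b0=1
L=1*4+3=7  i=1*2+1=3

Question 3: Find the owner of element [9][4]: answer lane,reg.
c: 4->gid=4  r: 9->r8=1,tid=0,i&1=1
L=4*4+0=16  i=1*2+1=3

16,3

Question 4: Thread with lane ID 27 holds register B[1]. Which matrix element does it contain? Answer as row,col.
lane 27->27/4=6, 27 mod 4=3
i=1  r:2·3+1+0->7  c:6

7,6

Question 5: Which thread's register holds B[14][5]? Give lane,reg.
23,2

c: 5->gid=5  r: 14->r8=1,tid=3,i&1=0
L=5*4+3=23  i=1*2+0=2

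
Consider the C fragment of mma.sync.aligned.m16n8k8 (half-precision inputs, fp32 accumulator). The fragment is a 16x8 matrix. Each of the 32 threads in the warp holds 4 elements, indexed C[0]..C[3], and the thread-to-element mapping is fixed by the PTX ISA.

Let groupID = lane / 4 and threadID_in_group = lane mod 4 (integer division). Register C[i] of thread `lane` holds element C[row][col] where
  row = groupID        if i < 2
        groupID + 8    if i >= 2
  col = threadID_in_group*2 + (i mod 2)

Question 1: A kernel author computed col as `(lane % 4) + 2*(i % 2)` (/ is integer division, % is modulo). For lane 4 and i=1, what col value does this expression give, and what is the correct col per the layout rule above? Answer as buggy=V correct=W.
buggy=2 correct=1

`(lane % 4) + 2*(i % 2)`[4,1]=>2
lane 4: grp=1 (4/4), tig=0 (4%4)
i=1: r=1+0=1, c=0*2+1=1
col: 2 vs 1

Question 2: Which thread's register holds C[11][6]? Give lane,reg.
15,2

r: 11->gid=3,r8=1  c: 6->tid=3,i&1=0
L=3*4+3=15  i=1*2+0=2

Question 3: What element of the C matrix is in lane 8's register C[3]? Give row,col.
lane 8: gr=2 (8/4), th=0 (8%4)
i=3: r=2+8=10, c=0*2+1=1

10,1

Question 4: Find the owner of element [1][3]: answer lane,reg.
r:1=>grp=1,rB=0  c:3=>tig=1,lo=1
L=1*4+1=5  i=0*2+1=1

5,1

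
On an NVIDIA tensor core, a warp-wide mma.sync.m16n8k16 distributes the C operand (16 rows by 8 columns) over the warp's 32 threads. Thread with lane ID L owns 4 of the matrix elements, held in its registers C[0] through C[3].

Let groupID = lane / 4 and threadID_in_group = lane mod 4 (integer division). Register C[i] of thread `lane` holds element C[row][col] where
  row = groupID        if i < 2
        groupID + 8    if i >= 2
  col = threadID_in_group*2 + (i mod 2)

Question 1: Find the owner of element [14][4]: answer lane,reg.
r=14->g=6,rb=1  c=4->t=2,b0=0
L=6*4+2=26  i=1*2+0=2

26,2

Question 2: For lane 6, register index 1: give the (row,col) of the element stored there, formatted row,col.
1,5

lane 6⇒6/4=1, 6 mod 4=2
i=1  r:1+0⇒1  c:2·2+1⇒5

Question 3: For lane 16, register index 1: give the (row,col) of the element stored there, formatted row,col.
lane 16: gr=4 (16/4), th=0 (16%4)
i=1: r=4+0=4, c=0*2+1=1

4,1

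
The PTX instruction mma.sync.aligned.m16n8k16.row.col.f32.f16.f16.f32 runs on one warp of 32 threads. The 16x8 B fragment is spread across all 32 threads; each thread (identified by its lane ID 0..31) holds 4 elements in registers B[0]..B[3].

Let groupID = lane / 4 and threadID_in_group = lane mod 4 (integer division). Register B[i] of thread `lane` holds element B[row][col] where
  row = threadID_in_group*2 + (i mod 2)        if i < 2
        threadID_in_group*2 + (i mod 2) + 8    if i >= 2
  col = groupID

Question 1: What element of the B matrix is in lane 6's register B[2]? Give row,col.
lane 6: G=1 (6/4), T=2 (6%4)
i=2: r=2*2+0+8=12, c=G=1

12,1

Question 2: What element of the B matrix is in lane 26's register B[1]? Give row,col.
lane 26->26/4=6, 26 mod 4=2
i=1  r:2·2+1+0->5  c:6

5,6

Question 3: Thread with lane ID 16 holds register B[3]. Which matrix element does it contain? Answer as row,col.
lane 16->16/4=4, 16 mod 4=0
i=3  r:2·0+1+8->9  c:4

9,4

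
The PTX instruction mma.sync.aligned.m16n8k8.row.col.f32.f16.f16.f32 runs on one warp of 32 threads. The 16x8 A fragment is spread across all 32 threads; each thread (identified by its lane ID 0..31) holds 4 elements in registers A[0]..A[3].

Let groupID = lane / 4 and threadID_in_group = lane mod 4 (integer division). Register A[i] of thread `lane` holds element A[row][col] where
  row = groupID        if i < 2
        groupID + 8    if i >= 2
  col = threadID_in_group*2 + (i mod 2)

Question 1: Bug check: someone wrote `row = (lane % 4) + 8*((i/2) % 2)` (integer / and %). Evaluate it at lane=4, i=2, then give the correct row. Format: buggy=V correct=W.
buggy=8 correct=9

`(lane % 4) + 8*((i/2) % 2)`[4,2]→8
lane 4→4/4=1, 4 mod 4=0
i=2  r:1+8→9  c:2·0+0→0
row: 8 vs 9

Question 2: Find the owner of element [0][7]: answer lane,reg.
3,1

r=0⇒gr=0,Rb=0  c=7⇒th=3,odd=1
L=0*4+3=3  i=0*2+1=1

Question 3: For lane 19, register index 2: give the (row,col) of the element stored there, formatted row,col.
12,6

lane 19: gr=4 (19/4), th=3 (19%4)
i=2: r=4+8=12, c=3*2+0=6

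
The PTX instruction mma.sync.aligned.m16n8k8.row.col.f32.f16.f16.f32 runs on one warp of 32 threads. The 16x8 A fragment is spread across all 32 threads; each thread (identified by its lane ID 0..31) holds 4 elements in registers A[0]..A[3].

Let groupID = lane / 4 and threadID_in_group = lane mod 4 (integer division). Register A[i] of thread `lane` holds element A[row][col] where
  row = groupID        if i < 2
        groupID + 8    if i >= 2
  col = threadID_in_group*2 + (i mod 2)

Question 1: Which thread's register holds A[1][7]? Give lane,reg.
r=1→G=1,rhi=0  c=7→T=3,p=1
L=1*4+3=7  i=0*2+1=1

7,1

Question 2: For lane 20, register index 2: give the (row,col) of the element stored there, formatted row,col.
13,0

lane 20→20/4=5, 20 mod 4=0
i=2  r:5+8→13  c:2·0+0→0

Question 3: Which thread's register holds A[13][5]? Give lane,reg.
r=13->g=5,rb=1  c=5->t=2,b0=1
L=5*4+2=22  i=1*2+1=3

22,3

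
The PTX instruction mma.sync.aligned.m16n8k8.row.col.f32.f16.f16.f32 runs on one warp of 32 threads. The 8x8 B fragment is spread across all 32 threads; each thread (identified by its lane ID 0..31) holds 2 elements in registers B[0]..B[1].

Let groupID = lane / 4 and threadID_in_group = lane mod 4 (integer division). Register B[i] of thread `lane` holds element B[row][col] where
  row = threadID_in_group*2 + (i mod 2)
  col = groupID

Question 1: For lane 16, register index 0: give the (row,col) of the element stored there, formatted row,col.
L=16->gid=16>>2=4, tid=16&3=0
[0]->row 0·2+0=0  col gid=4

0,4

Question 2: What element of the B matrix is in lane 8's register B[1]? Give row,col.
1,2

lane 8: gid=2 (8/4), tid=0 (8%4)
i=1: r=0*2+1=1, c=gid=2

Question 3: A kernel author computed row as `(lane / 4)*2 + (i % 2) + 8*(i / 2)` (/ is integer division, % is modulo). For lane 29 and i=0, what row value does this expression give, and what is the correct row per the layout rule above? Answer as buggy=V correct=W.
buggy=14 correct=2

`(lane / 4)*2 + (i % 2) + 8*(i / 2)`[29,0]->14
29: g=7,t=1
[0] (1*2+0,7) = (2,7)
row: 14 vs 2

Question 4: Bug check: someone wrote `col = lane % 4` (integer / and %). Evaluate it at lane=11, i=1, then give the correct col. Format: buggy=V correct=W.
buggy=3 correct=2

`lane % 4`[11,1]⇒3
L=11⇒gr=11>>2=2, th=11&3=3
[1]⇒row 3·2+1=7  col gr=2
col: 3 vs 2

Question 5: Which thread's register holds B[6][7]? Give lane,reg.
c: 7->gid=7  r: 6->tid=3,i&1=0
L=7*4+3=31  i=0=0

31,0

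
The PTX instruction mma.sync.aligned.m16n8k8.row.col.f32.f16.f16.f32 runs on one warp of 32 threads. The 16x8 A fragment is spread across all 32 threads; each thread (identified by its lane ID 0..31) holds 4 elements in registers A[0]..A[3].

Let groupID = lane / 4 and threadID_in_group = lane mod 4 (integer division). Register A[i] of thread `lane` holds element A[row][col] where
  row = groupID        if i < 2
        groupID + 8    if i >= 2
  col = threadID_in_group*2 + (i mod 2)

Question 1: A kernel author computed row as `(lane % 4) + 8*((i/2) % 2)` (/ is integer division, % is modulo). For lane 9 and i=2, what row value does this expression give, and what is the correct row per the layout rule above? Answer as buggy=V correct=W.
`(lane % 4) + 8*((i/2) % 2)`[9,2]=>9
lane 9=>9/4=2, 9 mod 4=1
i=2  r:2+8=>10  c:2·1+0=>2
row: 9 vs 10

buggy=9 correct=10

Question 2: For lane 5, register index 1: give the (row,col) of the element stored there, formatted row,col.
lane 5->5/4=1, 5 mod 4=1
i=1  r:1+0->1  c:2·1+1->3

1,3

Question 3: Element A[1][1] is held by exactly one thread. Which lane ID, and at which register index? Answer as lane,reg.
r: 1->gid=1,r8=0  c: 1->tid=0,i&1=1
L=1*4+0=4  i=0*2+1=1

4,1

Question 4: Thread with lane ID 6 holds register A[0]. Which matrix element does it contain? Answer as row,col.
lane 6⇒6/4=1, 6 mod 4=2
i=0  r:1+0⇒1  c:2·2+0⇒4

1,4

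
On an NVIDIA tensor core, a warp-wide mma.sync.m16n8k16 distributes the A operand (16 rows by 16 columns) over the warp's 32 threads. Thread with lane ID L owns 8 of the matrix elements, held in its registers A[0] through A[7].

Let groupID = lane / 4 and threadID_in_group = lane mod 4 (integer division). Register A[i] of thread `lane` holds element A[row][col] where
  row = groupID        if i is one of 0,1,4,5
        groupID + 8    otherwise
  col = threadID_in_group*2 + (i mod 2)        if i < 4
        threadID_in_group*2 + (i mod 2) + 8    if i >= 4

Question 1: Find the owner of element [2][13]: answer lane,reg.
10,5

r=2->g=2,rb=0  c=13->cb=1,t=2,b0=1
L=2*4+2=10  i=1*4+0*2+1=5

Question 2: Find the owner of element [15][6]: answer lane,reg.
31,2

r=15->g=7,rb=1  c=6->cb=0,t=3,b0=0
L=7*4+3=31  i=0*4+1*2+0=2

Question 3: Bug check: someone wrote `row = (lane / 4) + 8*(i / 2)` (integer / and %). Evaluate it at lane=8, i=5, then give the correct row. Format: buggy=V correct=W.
buggy=18 correct=2

`(lane / 4) + 8*(i / 2)`[8,5]=>18
8: grp=2,tig=0
[5] (2+0,0*2+1+8) = (2,9)
row: 18 vs 2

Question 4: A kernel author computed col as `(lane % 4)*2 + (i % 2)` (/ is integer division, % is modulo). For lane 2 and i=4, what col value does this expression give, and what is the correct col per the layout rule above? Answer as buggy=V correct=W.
buggy=4 correct=12

`(lane % 4)*2 + (i % 2)`[2,4]=>4
lane 2=>2/4=0, 2 mod 4=2
i=4  r:0+0=>0  c:2·2+0+8=>12
col: 4 vs 12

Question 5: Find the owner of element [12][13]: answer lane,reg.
18,7

r=12⇒gr=4,Rb=1  c=13⇒Cb=1,th=2,odd=1
L=4*4+2=18  i=1*4+1*2+1=7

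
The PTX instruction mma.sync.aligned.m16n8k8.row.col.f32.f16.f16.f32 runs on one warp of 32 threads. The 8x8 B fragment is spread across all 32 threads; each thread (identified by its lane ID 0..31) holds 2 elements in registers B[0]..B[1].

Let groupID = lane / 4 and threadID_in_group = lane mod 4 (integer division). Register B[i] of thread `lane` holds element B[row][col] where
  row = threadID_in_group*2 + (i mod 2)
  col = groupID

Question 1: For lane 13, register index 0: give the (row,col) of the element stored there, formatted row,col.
13: grp=3,tig=1
[0] (1*2+0,3) = (2,3)

2,3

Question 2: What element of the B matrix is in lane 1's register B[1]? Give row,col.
1: grp=0,tig=1
[1] (1*2+1,0) = (3,0)

3,0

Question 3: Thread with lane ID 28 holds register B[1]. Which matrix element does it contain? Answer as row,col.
1,7

lane 28: g=7 (28/4), t=0 (28%4)
i=1: r=0*2+1=1, c=g=7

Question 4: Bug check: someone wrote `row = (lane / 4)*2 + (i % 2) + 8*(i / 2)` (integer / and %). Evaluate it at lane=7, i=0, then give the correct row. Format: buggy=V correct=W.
`(lane / 4)*2 + (i % 2) + 8*(i / 2)`[7,0]->2
lane 7: gid=1 (7/4), tid=3 (7%4)
i=0: r=3*2+0=6, c=gid=1
row: 2 vs 6

buggy=2 correct=6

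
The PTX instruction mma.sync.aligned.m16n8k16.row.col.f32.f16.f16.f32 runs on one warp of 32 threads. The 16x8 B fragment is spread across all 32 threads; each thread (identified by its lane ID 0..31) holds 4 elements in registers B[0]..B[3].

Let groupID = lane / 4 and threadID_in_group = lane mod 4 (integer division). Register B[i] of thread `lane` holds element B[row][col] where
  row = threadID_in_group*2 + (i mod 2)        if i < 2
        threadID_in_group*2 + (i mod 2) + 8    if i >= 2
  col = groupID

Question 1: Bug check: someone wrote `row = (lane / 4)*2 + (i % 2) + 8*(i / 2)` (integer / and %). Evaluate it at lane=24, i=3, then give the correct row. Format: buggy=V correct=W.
buggy=21 correct=9

`(lane / 4)*2 + (i % 2) + 8*(i / 2)`[24,3]⇒21
lane 24⇒24/4=6, 24 mod 4=0
i=3  r:2·0+1+8⇒9  c:6
row: 21 vs 9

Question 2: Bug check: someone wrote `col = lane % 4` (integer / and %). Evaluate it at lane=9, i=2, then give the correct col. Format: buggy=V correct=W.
buggy=1 correct=2

`lane % 4`[9,2]=>1
L=9=>grp=9>>2=2, tig=9&3=1
[2]=>row 1·2+0+8=10  col grp=2
col: 1 vs 2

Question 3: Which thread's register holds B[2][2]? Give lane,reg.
c:2=>grp=2  r:2=>rB=0,tig=1,lo=0
L=2*4+1=9  i=0*2+0=0

9,0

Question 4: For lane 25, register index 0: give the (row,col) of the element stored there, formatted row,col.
lane 25=>25/4=6, 25 mod 4=1
i=0  r:2·1+0+0=>2  c:6

2,6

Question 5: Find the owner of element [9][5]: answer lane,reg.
c:5=>grp=5  r:9=>rB=1,tig=0,lo=1
L=5*4+0=20  i=1*2+1=3

20,3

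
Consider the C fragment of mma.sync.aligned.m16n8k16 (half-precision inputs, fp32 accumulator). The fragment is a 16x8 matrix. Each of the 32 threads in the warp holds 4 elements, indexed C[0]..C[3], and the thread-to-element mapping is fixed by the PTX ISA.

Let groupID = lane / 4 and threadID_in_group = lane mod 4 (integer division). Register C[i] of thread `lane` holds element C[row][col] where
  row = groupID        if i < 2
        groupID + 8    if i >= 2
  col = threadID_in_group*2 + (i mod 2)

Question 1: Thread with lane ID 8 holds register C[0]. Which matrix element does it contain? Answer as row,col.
2,0

lane 8: G=2 (8/4), T=0 (8%4)
i=0: r=2+0=2, c=0*2+0=0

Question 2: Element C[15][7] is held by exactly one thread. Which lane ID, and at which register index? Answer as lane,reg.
31,3

r=15→G=7,rhi=1  c=7→T=3,p=1
L=7*4+3=31  i=1*2+1=3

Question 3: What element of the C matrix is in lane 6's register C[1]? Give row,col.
1,5

lane 6->6/4=1, 6 mod 4=2
i=1  r:1+0->1  c:2·2+1->5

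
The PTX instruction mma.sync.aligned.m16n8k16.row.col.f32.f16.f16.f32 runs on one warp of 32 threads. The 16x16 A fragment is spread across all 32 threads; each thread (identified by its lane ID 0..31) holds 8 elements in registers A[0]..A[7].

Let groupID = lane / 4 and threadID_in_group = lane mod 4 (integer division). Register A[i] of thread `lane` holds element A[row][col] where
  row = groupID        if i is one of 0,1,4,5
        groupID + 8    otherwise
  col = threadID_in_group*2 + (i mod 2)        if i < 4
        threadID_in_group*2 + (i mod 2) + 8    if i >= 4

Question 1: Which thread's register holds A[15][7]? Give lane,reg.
31,3

r=15→G=7,rhi=1  c=7→chi=0,T=3,p=1
L=7*4+3=31  i=0*4+1*2+1=3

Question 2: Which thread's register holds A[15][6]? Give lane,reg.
31,2

r=15→G=7,rhi=1  c=6→chi=0,T=3,p=0
L=7*4+3=31  i=0*4+1*2+0=2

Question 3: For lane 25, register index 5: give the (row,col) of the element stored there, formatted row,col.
6,11

lane 25: gr=6 (25/4), th=1 (25%4)
i=5: r=6+0=6, c=1*2+1+8=11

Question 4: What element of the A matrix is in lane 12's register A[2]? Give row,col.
L=12=>grp=12>>2=3, tig=12&3=0
[2]=>row 3+8=11  col 0·2+0+0=0

11,0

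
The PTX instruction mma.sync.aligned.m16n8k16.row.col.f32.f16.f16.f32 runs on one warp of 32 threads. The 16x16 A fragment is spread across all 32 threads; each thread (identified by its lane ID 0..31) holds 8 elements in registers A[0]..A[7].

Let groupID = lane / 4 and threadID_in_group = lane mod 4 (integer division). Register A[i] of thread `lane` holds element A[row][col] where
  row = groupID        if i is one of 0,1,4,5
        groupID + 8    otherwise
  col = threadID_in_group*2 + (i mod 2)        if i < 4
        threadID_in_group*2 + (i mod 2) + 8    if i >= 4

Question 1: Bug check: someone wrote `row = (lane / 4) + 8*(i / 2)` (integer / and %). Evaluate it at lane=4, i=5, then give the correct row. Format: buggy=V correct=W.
`(lane / 4) + 8*(i / 2)`[4,5]→17
lane 4→4/4=1, 4 mod 4=0
i=5  r:1+0→1  c:2·0+1+8→9
row: 17 vs 1

buggy=17 correct=1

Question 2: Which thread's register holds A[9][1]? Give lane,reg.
r=9⇒gr=1,Rb=1  c=1⇒Cb=0,th=0,odd=1
L=1*4+0=4  i=0*4+1*2+1=3

4,3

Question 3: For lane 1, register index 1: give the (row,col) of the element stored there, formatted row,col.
1: gr=0,th=1
[1] (0+0,1*2+1+0) = (0,3)

0,3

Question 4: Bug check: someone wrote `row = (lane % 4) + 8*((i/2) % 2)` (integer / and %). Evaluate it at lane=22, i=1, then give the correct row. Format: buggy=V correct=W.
buggy=2 correct=5

`(lane % 4) + 8*((i/2) % 2)`[22,1]=>2
lane 22=>22/4=5, 22 mod 4=2
i=1  r:5+0=>5  c:2·2+1+0=>5
row: 2 vs 5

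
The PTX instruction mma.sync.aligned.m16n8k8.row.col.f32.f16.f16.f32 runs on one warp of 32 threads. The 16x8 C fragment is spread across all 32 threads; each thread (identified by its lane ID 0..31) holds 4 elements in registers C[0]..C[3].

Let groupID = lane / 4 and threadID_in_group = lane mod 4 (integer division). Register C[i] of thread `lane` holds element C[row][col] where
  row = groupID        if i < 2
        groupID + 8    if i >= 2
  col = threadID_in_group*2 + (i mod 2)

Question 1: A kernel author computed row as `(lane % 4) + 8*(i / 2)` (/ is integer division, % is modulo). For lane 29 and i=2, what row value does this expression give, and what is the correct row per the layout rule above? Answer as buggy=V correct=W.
buggy=9 correct=15

`(lane % 4) + 8*(i / 2)`[29,2]→9
29: G=7,T=1
[2] (7+8,1*2+0) = (15,2)
row: 9 vs 15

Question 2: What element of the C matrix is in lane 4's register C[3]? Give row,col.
L=4=>grp=4>>2=1, tig=4&3=0
[3]=>row 1+8=9  col 0·2+1=1

9,1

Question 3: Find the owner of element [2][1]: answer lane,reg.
r: 2->gid=2,r8=0  c: 1->tid=0,i&1=1
L=2*4+0=8  i=0*2+1=1

8,1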